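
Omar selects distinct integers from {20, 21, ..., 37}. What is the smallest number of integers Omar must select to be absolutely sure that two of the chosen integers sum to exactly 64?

14

Two chosen integers sum to 64 exactly when both halves of some pair {x, 64−x} with 27 ≤ x ≤ 64−x ≤ 37 are chosen — 5 such pairs.
The remaining 8 elements (those with no distinct partner in range) can never complete a 64-sum, so the worst case takes all of them and one from each pair: 8 + 5 = 13.
Pigeonhole: the 14th integer has to be the second member of some pair, so 13 + 1 = 14.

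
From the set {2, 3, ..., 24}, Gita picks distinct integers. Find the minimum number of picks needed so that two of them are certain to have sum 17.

Two chosen integers sum to 17 exactly when both halves of some pair {x, 17−x} with 2 ≤ x ≤ 17−x ≤ 15 are chosen — 7 such pairs.
The remaining 9 elements (those with no distinct partner in range) can never complete a 17-sum, so the worst case takes all of them and one from each pair: 9 + 7 = 16.
By pigeonhole, the 17th integer has to be the second member of some pair, so 16 + 1 = 17.

17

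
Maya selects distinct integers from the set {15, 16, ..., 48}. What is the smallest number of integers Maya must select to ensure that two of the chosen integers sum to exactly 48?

26

Two chosen integers sum to 48 exactly when both halves of some pair {x, 48−x} with 15 ≤ x ≤ 48−x ≤ 33 are chosen — 9 such pairs.
The remaining 16 elements (those with no distinct partner in range) can never complete a 48-sum, so the worst case takes all of them and one from each pair: 16 + 9 = 25.
Pigeonhole: the 26th integer has to be the second member of some pair, so 25 + 1 = 26.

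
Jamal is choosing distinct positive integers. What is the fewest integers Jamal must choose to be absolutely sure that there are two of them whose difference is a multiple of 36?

Integers whose pairwise differences are multiples of 36 are exactly those sharing a remainder mod 36. By pigeonhole, the 36 residue classes mod 36 are the pigeonholes.
With 36 integers one could put 1 in each residue class and have no class reach 2.
The 37th integer pushes some class to 2, so 36·1 + 1 = 37.

37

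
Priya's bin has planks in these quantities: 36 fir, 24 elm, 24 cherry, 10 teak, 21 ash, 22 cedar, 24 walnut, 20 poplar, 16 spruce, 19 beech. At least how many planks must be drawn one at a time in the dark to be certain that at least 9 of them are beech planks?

In the worst case for collecting beech planks, every non-beech plank comes out first.
There are 36 + 24 + 24 + 10 + 21 + 22 + 24 + 20 + 16 = 197 non-beech planks altogether.
After those, each further plank must be beech, so 197 + 9 = 206 draws guarantee 9 beech planks.

206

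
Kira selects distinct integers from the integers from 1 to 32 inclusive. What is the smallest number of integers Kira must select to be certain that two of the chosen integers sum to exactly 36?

Two chosen integers sum to 36 exactly when both halves of some pair {x, 36−x} with 4 ≤ x ≤ 36−x ≤ 32 are chosen — 14 such pairs.
The remaining 4 elements (those with no distinct partner in range) can never complete a 36-sum, so the worst case takes all of them and one from each pair: 4 + 14 = 18.
By the pigeonhole principle, the 19th integer has to be the second member of some pair, so 18 + 1 = 19.

19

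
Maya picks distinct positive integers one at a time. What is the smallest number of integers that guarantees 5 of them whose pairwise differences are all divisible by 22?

Integers whose pairwise differences are multiples of 22 are exactly those sharing a remainder mod 22. Pigeonhole: the 22 residue classes mod 22 are the pigeonholes.
With 88 integers one could put 4 in each residue class and have no class reach 5.
The 89th integer pushes some class to 5, so 22·4 + 1 = 89.

89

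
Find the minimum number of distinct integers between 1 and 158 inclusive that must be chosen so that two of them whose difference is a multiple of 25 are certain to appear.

Integers whose pairwise differences are multiples of 25 are exactly those sharing a remainder mod 25. The 25 residue classes mod 25 are the pigeonholes.
With 25 integers one could put 1 in each residue class and have no class reach 2.
The 26th integer pushes some class to 2, so 25·1 + 1 = 26.

26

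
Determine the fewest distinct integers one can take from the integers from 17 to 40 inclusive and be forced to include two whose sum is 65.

A set avoiding the sum 65 can contain at most one of each pair {x, 65−x}, plus the 8 elements whose complement lies outside the range.
The integers 17, …, 32 (16 of them) are such a set: any two sum to at least 17+18 = 35 and at most 31+32 = 63 < 65.
Pigeonhole: any 17th integer completes one of the 8 pairs, so 17 choices force a sum of 65.

17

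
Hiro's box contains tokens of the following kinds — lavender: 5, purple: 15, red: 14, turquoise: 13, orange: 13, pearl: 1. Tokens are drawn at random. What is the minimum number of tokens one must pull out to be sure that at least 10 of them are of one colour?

By pigeonhole, put each drawn token into a box by colour. The largest draw with every box below 10 takes min(count, 9) from each colour; colours with fewer than 9 contribute all they have.
Σ min(cᵢ, 9) = 5 + 9 + 9 + 9 + 9 + 1 = 42.
Draw number 42 + 1 = 43 must push one box to 10.

43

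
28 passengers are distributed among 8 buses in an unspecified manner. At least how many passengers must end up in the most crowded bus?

4

By the pigeonhole principle, the 8 buses are the holes and the 28 passengers are the pigeons.
If every bus held at most 3 passengers, the total would be at most 8 × 3 = 24, which is less than 28.
So some bus holds at least ⌈28/8⌉ = 4 passengers.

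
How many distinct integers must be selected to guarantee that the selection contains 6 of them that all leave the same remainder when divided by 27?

Pigeonhole: the 27 residue classes mod 27 are the pigeonholes.
With 135 integers one could put 5 in each residue class and have no class reach 6.
The 136th integer pushes some class to 6, so 27·5 + 1 = 136.

136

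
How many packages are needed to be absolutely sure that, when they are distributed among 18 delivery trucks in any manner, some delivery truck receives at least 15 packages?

With 252 packages one could put exactly 14 in each of the 18 delivery trucks, and no delivery truck would reach 15.
One more package must land in a delivery truck that already has 14, giving it 15.
So 18 × 14 + 1 = 253 packages are required.

253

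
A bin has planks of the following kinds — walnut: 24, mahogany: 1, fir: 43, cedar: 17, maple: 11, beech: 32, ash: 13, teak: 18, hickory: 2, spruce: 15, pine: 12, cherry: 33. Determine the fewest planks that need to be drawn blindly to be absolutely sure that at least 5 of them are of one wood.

44

The 12 woods are the holes; the planks drawn are the pigeons.
To avoid 5 of any one wood, the worst case takes at most 4 of each wood, or every plank of a wood that has fewer than 4.
That gives 4 + 1 + 4 + 4 + 4 + 4 + 4 + 4 + 2 + 4 + 4 + 4 = 43 planks with no wood reaching 5.
The next plank forces some wood to 5, so 43 + 1 = 44.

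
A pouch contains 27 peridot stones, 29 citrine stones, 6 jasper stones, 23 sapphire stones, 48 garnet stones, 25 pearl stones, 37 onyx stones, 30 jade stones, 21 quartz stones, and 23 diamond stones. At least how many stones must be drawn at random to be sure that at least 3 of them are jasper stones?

In the worst case for collecting jasper stones, every non-jasper stone comes out first.
There are 27 + 29 + 23 + 48 + 25 + 37 + 30 + 21 + 23 = 263 non-jasper stones altogether.
After those, each further stone must be jasper, so 263 + 3 = 266 draws guarantee 3 jasper stones.

266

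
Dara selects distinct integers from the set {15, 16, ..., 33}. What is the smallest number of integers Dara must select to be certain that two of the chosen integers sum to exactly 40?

15

A set avoiding the sum 40 can contain at most one of each pair {x, 40−x}, plus the 9 elements whose complement lies outside the range or equal to its own complement.
The integers 20, …, 33 (14 of them) are such a set: any two sum to at least 20+21 = 41 > 40.
By pigeonhole, any 15th integer completes one of the 5 pairs, so 15 choices force a sum of 40.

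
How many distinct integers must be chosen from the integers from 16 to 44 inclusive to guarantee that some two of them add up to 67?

A set avoiding the sum 67 can contain at most one of each pair {x, 67−x}, plus the 7 elements whose complement lies outside the range.
The integers 16, …, 33 (18 of them) are such a set: any two sum to at least 16+17 = 33 and at most 32+33 = 65 < 67.
Any 19th integer completes one of the 11 pairs, so 19 choices force a sum of 67.

19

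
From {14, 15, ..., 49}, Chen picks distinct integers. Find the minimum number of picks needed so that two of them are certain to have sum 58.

22

Two chosen integers sum to 58 exactly when both halves of some pair {x, 58−x} with 14 ≤ x ≤ 58−x ≤ 44 are chosen — 15 such pairs.
The remaining 6 elements (those with no distinct partner in range) can never complete a 58-sum, so the worst case takes all of them and one from each pair: 6 + 15 = 21.
The 22nd integer has to be the second member of some pair, so 21 + 1 = 22.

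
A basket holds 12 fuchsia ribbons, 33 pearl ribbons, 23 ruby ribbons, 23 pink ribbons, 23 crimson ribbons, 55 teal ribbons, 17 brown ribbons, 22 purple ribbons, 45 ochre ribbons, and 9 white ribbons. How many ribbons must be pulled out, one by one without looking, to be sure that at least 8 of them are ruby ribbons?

247

In the worst case for collecting ruby ribbons, every non-ruby ribbon comes out first.
There are 12 + 33 + 23 + 23 + 55 + 17 + 22 + 45 + 9 = 239 non-ruby ribbons altogether.
After those, each further ribbon must be ruby, so 239 + 8 = 247 draws guarantee 8 ruby ribbons.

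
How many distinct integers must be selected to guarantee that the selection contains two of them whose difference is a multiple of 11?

Integers whose pairwise differences are multiples of 11 are exactly those sharing a remainder mod 11. By pigeonhole, the 11 residue classes mod 11 are the pigeonholes.
With 11 integers one could put 1 in each residue class and have no class reach 2.
The 12th integer pushes some class to 2, so 11·1 + 1 = 12.

12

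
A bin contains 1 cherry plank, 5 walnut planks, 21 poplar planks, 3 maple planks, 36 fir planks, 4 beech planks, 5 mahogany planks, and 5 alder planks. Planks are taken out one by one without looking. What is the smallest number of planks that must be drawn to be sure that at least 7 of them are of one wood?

An adversary could hand out at most 6 planks per wood (6 woods run out sooner): 1 + 5 + 6 + 3 + 6 + 4 + 5 + 5 = 35 planks and still no wood has 7.
One more plank lands in a wood already at 6, so 36 draws are enough and 35 are not.

36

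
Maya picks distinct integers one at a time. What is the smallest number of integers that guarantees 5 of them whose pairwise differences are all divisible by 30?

Integers whose pairwise differences are multiples of 30 are exactly those sharing a remainder mod 30. The 30 residue classes mod 30 are the pigeonholes.
With 120 integers one could put 4 in each residue class and have no class reach 5.
The 121st integer pushes some class to 5, so 30·4 + 1 = 121.

121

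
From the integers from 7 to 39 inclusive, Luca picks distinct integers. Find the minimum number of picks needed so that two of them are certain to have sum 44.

19

Group the elements by complementary pair {x, 44−x}: {7,37}, {8,36}, {9,35}, …, giving 15 two-element pairs; the single value 22 (it cannot pair with itself since the integers are distinct); and 2 integers whose partner 44−x falls outside [7,39].
By pigeonhole, treating each of those 18 groups as a pigeonhole, one can pick one integer per group — 18 integers — with no two summing to 44.
The 19th integer lands in an occupied pair, forcing a sum of 44.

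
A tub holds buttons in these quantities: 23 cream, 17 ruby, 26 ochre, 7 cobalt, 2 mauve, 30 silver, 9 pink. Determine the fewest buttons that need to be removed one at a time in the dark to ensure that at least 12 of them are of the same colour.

63

The 7 colours are the holes; the buttons drawn are the pigeons.
To avoid 12 of any one colour, the worst case takes at most 11 of each colour, or every button of a colour that has fewer than 11.
That gives 11 + 11 + 11 + 7 + 2 + 11 + 9 = 62 buttons with no colour reaching 12.
The next button forces some colour to 12, so 62 + 1 = 63.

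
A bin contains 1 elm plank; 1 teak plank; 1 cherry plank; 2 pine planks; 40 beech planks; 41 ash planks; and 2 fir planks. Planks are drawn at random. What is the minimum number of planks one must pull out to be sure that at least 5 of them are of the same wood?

16

Put each drawn plank into a box by wood. The largest draw with every box below 5 takes min(count, 4) from each wood; woods with fewer than 4 contribute all they have.
Σ min(cᵢ, 4) = 1 + 1 + 1 + 2 + 4 + 4 + 2 = 15.
Draw number 15 + 1 = 16 must push one box to 5.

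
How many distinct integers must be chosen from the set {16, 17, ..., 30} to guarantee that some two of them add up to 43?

Two chosen integers sum to 43 exactly when both halves of some pair {x, 43−x} with 16 ≤ x ≤ 43−x ≤ 27 are chosen — 6 such pairs.
The remaining 3 elements (those with no distinct partner in range) can never complete a 43-sum, so the worst case takes all of them and one from each pair: 3 + 6 = 9.
The 10th integer has to be the second member of some pair, so 9 + 1 = 10.

10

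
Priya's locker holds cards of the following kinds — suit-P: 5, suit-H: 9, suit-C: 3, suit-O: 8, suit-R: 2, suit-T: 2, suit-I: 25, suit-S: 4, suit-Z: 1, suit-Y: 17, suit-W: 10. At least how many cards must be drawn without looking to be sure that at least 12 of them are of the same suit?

Pigeonhole: put each drawn card into a box by suit. The largest draw with every box below 12 takes min(count, 11) from each suit; suits with fewer than 11 contribute all they have.
Σ min(cᵢ, 11) = 5 + 9 + 3 + 8 + 2 + 2 + 11 + 4 + 1 + 11 + 10 = 66.
Draw number 66 + 1 = 67 must push one box to 12.

67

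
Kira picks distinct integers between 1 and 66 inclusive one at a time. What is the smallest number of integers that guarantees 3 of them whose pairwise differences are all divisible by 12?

25

Integers whose pairwise differences are multiples of 12 are exactly those sharing a remainder mod 12. By pigeonhole, the 12 residue classes mod 12 are the pigeonholes.
With 24 integers one could put 2 in each residue class and have no class reach 3.
The 25th integer pushes some class to 3, so 12·2 + 1 = 25.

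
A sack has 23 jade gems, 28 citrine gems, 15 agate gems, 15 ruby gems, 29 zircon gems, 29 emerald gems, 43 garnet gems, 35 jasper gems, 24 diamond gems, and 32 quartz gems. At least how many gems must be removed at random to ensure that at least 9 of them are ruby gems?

In the worst case for collecting ruby gems, every non-ruby gem comes out first.
There are 23 + 28 + 15 + 29 + 29 + 43 + 35 + 24 + 32 = 258 non-ruby gems altogether.
After those, each further gem must be ruby, so 258 + 9 = 267 draws guarantee 9 ruby gems.

267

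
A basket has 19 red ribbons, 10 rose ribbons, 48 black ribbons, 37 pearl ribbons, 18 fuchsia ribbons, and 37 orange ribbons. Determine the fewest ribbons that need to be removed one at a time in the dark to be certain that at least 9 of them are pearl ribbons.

141

In the worst case for collecting pearl ribbons, every non-pearl ribbon comes out first.
There are 19 + 10 + 48 + 18 + 37 = 132 non-pearl ribbons altogether.
After those, each further ribbon must be pearl, so 132 + 9 = 141 draws guarantee 9 pearl ribbons.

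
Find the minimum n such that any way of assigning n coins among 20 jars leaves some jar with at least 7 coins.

121

With 120 coins one could put exactly 6 in each of the 20 jars, and no jar would reach 7.
One more coin must land in a jar that already has 6, giving it 7.
So 20 × 6 + 1 = 121 coins are required.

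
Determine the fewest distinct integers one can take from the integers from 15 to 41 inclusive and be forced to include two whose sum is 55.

15

A set avoiding the sum 55 can contain at most one of each pair {x, 55−x}, plus the 1 element whose complement lies outside the range.
The integers 28, …, 41 (14 of them) are such a set: any two sum to at least 28+29 = 57 > 55.
Any 15th integer completes one of the 13 pairs, so 15 choices force a sum of 55.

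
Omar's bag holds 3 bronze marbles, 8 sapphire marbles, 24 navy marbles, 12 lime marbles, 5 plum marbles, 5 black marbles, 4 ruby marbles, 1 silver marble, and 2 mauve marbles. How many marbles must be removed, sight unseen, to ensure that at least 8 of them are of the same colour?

42

Put each drawn marble into a box by colour. The largest draw with every box below 8 takes min(count, 7) from each colour; colours with fewer than 7 contribute all they have.
Σ min(cᵢ, 7) = 3 + 7 + 7 + 7 + 5 + 5 + 4 + 1 + 2 = 41.
Draw number 41 + 1 = 42 must push one box to 8.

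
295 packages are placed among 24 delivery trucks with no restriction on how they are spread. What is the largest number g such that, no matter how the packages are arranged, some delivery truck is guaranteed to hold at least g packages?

By the pigeonhole principle, the 24 delivery trucks are the holes and the 295 packages are the pigeons.
If every delivery truck held at most 12 packages, the total would be at most 24 × 12 = 288, which is less than 295.
So some delivery truck holds at least ⌈295/24⌉ = 13 packages.

13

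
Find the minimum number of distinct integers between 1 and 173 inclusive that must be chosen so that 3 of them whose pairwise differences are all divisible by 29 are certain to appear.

Integers whose pairwise differences are multiples of 29 are exactly those sharing a remainder mod 29. The 29 residue classes mod 29 are the pigeonholes.
With 58 integers one could put 2 in each residue class and have no class reach 3.
The 59th integer pushes some class to 3, so 29·2 + 1 = 59.

59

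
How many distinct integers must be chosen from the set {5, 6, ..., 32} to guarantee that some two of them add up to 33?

Two chosen integers sum to 33 exactly when both halves of some pair {x, 33−x} with 5 ≤ x ≤ 33−x ≤ 28 are chosen — 12 such pairs.
The remaining 4 elements (those with no distinct partner in range) can never complete a 33-sum, so the worst case takes all of them and one from each pair: 4 + 12 = 16.
The 17th integer has to be the second member of some pair, so 16 + 1 = 17.

17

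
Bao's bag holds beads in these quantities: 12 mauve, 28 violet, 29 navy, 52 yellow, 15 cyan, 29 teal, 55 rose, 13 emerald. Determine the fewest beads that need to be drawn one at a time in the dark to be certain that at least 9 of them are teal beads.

213

In the worst case for collecting teal beads, every non-teal bead comes out first.
There are 12 + 28 + 29 + 52 + 15 + 55 + 13 = 204 non-teal beads altogether.
After those, each further bead must be teal, so 204 + 9 = 213 draws guarantee 9 teal beads.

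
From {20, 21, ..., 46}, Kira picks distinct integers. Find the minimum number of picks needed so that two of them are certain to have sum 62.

Group the elements by complementary pair {x, 62−x}: {20,42}, {21,41}, {22,40}, …, giving 11 two-element pairs; the single value 31 (it cannot pair with itself since the integers are distinct); and 4 integers whose partner 62−x falls outside [20,46].
Treating each of those 16 groups as a pigeonhole, one can pick one integer per group — 16 integers — with no two summing to 62.
The 17th integer lands in an occupied pair, forcing a sum of 62.

17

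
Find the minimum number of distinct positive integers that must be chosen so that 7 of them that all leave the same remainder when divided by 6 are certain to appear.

37

Pigeonhole: the 6 residue classes mod 6 are the pigeonholes.
With 36 integers one could put 6 in each residue class and have no class reach 7.
The 37th integer pushes some class to 7, so 6·6 + 1 = 37.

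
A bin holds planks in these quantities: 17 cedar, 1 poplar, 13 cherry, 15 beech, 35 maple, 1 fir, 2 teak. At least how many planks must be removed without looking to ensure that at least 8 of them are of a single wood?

33

An adversary could hand out at most 7 planks per wood (poplar, fir, teak run out sooner): 7 + 1 + 7 + 7 + 7 + 1 + 2 = 32 planks and still no wood has 8.
One more plank lands in a wood already at 7, so 33 draws are enough and 32 are not.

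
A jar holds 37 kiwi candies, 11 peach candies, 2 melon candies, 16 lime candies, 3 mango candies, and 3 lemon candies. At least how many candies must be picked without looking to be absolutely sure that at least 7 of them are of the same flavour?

Pigeonhole: the 6 flavours are the holes; the candies drawn are the pigeons.
To avoid 7 of any one flavour, the worst case takes at most 6 of each flavour, or every candy of a flavour that has fewer than 6.
That gives 6 + 6 + 2 + 6 + 3 + 3 = 26 candies with no flavour reaching 7.
The next candy forces some flavour to 7, so 26 + 1 = 27.

27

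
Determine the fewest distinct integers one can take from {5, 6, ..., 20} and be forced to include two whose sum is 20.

Group the elements by complementary pair {x, 20−x}: {5,15}, {6,14}, {7,13}, …, giving 5 two-element pairs, the single value 10 (it cannot pair with itself since the integers are distinct), and 5 integers whose partner 20−x falls outside [5,20].
By the pigeonhole principle, treating each of those 11 groups as a pigeonhole, one can pick one integer per group — 11 integers — with no two summing to 20.
The 12th integer lands in an occupied pair, forcing a sum of 20.

12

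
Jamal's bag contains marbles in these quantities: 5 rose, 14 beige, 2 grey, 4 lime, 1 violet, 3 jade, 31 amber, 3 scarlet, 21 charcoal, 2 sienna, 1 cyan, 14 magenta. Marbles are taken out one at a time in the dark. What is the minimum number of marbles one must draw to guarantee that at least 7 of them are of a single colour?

By pigeonhole, put each drawn marble into a box by colour. The largest draw with every box below 7 takes min(count, 6) from each colour; colours with fewer than 6 contribute all they have.
Σ min(cᵢ, 6) = 5 + 6 + 2 + 4 + 1 + 3 + 6 + 3 + 6 + 2 + 1 + 6 = 45.
Draw number 45 + 1 = 46 must push one box to 7.

46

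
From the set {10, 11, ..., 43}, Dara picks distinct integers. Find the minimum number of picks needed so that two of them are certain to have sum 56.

20

A set avoiding the sum 56 can contain at most one of each pair {x, 56−x}, plus the 4 elements whose complement lies outside the range or equal to its own complement.
The integers 10, …, 28 (19 of them) are such a set: any two sum to at least 10+11 = 21 and at most 27+28 = 55 < 56.
By the pigeonhole principle, any 20th integer completes one of the 15 pairs, so 20 choices force a sum of 56.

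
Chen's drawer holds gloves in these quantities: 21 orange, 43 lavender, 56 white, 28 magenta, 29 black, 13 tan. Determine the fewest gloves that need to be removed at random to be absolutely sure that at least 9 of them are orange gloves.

178

In the worst case for collecting orange gloves, every non-orange glove comes out first.
There are 43 + 56 + 28 + 29 + 13 = 169 non-orange gloves altogether.
After those, each further glove must be orange, so 169 + 9 = 178 draws guarantee 9 orange gloves.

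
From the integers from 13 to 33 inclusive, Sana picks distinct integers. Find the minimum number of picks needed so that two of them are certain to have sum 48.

13

Two chosen integers sum to 48 exactly when both halves of some pair {x, 48−x} with 15 ≤ x ≤ 48−x ≤ 33 are chosen — 9 such pairs.
The remaining 3 elements (those with no distinct partner in range) can never complete a 48-sum, so the worst case takes all of them and one from each pair: 3 + 9 = 12.
The 13th integer has to be the second member of some pair, so 12 + 1 = 13.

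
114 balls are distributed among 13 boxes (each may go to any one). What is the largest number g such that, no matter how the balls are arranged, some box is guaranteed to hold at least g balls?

The 13 boxes are the holes and the 114 balls are the pigeons.
If every box held at most 8 balls, the total would be at most 13 × 8 = 104, which is less than 114.
So some box holds at least ⌈114/13⌉ = 9 balls.

9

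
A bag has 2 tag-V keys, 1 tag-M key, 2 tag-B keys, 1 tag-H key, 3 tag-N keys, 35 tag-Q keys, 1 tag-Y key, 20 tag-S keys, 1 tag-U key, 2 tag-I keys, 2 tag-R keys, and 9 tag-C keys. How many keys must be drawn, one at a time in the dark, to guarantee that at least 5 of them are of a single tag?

28

By the pigeonhole principle, the 12 tags are the holes; the keys drawn are the pigeons.
To avoid 5 of any one tag, the worst case takes at most 4 of each tag, or every key of a tag that has fewer than 4.
That gives 2 + 1 + 2 + 1 + 3 + 4 + 1 + 4 + 1 + 2 + 2 + 4 = 27 keys with no tag reaching 5.
The next key forces some tag to 5, so 27 + 1 = 28.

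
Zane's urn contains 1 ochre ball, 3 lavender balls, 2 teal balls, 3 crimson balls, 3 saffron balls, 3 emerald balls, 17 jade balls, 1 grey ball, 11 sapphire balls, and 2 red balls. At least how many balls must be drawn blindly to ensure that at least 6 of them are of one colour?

29

An adversary could hand out at most 5 balls per colour (8 colours run out sooner): 1 + 3 + 2 + 3 + 3 + 3 + 5 + 1 + 5 + 2 = 28 balls and still no colour has 6.
One more ball lands in a colour already at 5, so 29 draws are enough and 28 are not.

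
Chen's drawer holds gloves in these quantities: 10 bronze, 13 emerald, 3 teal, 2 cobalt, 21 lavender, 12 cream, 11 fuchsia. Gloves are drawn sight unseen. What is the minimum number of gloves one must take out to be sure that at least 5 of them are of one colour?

An adversary could hand out at most 4 gloves per colour (teal, cobalt run out sooner): 4 + 4 + 3 + 2 + 4 + 4 + 4 = 25 gloves and still no colour has 5.
One more glove lands in a colour already at 4, so 26 draws are enough and 25 are not.

26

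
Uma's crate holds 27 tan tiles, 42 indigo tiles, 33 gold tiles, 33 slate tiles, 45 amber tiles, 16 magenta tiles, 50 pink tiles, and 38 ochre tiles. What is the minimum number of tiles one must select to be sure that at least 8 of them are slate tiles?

In the worst case for collecting slate tiles, every non-slate tile comes out first.
There are 27 + 42 + 33 + 45 + 16 + 50 + 38 = 251 non-slate tiles altogether.
After those, each further tile must be slate, so 251 + 8 = 259 draws guarantee 8 slate tiles.

259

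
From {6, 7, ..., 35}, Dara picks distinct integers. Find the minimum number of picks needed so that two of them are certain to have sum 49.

Group the elements by complementary pair {x, 49−x}: {14,35}, {15,34}, {16,33}, …, giving 11 two-element pairs and 8 integers whose partner 49−x falls outside [6,35].
By the pigeonhole principle, treating each of those 19 groups as a pigeonhole, one can pick one integer per group — 19 integers — with no two summing to 49.
The 20th integer lands in an occupied pair, forcing a sum of 49.

20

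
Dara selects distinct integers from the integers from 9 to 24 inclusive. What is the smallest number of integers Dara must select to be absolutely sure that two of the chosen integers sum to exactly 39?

12

Group the elements by complementary pair {x, 39−x}: {15,24}, {16,23}, {17,22}, …, giving 5 two-element pairs and 6 integers whose partner 39−x falls outside [9,24].
Pigeonhole: treating each of those 11 groups as a pigeonhole, one can pick one integer per group — 11 integers — with no two summing to 39.
The 12th integer lands in an occupied pair, forcing a sum of 39.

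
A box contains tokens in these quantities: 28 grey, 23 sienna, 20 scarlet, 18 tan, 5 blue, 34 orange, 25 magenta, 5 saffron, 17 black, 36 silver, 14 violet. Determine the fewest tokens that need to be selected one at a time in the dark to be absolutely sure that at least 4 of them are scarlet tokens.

In the worst case for collecting scarlet tokens, every non-scarlet token comes out first.
There are 28 + 23 + 18 + 5 + 34 + 25 + 5 + 17 + 36 + 14 = 205 non-scarlet tokens altogether.
After those, each further token must be scarlet, so 205 + 4 = 209 draws guarantee 4 scarlet tokens.

209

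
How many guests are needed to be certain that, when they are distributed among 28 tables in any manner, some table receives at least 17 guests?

With 448 guests one could put exactly 16 in each of the 28 tables, and no table would reach 17.
One more guest must land in a table that already has 16, giving it 17.
So 28 × 16 + 1 = 449 guests are required.

449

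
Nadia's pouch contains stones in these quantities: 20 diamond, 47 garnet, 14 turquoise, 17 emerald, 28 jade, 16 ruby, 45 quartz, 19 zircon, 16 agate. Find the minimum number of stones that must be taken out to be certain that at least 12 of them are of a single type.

Pigeonhole: the 9 types are the holes; the stones drawn are the pigeons.
To avoid 12 of any one type, the worst case takes at most 11 of each type.
That gives 11 + 11 + 11 + 11 + 11 + 11 + 11 + 11 + 11 = 99 stones with no type reaching 12.
The next stone forces some type to 12, so 99 + 1 = 100.

100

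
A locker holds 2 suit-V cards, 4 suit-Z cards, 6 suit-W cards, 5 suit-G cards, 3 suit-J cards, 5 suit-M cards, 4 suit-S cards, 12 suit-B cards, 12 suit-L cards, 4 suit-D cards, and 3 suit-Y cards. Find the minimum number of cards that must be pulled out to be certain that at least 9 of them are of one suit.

An adversary could hand out at most 8 cards per suit (9 suits run out sooner): 2 + 4 + 6 + 5 + 3 + 5 + 4 + 8 + 8 + 4 + 3 = 52 cards and still no suit has 9.
Pigeonhole: one more card lands in a suit already at 8, so 53 draws are enough and 52 are not.

53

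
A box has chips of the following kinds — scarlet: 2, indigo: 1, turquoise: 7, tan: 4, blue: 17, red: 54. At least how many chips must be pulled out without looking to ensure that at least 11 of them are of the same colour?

An adversary could hand out at most 10 chips per colour (4 colours run out sooner): 2 + 1 + 7 + 4 + 10 + 10 = 34 chips and still no colour has 11.
By pigeonhole, one more chip lands in a colour already at 10, so 35 draws are enough and 34 are not.

35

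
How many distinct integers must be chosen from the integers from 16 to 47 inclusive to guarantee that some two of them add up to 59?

19

Two chosen integers sum to 59 exactly when both halves of some pair {x, 59−x} with 16 ≤ x ≤ 59−x ≤ 43 are chosen — 14 such pairs.
The remaining 4 elements (those with no distinct partner in range) can never complete a 59-sum, so the worst case takes all of them and one from each pair: 4 + 14 = 18.
The 19th integer has to be the second member of some pair, so 18 + 1 = 19.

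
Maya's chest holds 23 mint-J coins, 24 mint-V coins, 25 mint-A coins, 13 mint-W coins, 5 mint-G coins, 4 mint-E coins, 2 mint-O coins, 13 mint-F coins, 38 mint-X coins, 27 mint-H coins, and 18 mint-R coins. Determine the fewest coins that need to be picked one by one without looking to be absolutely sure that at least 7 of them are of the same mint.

60

By pigeonhole, put each drawn coin into a box by mint. The largest draw with every box below 7 takes min(count, 6) from each mint; mints with fewer than 6 contribute all they have.
Σ min(cᵢ, 6) = 6 + 6 + 6 + 6 + 5 + 4 + 2 + 6 + 6 + 6 + 6 = 59.
Draw number 59 + 1 = 60 must push one box to 7.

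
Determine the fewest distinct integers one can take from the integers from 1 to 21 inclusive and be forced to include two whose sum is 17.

A set avoiding the sum 17 can contain at most one of each pair {x, 17−x}, plus the 5 elements whose complement lies outside the range.
The integers 9, …, 21 (13 of them) are such a set: any two sum to at least 9+10 = 19 > 17.
Pigeonhole: any 14th integer completes one of the 8 pairs, so 14 choices force a sum of 17.

14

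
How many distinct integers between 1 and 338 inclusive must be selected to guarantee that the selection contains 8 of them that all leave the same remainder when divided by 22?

155

The 22 residue classes mod 22 are the pigeonholes.
With 154 integers one could put 7 in each residue class and have no class reach 8.
The 155th integer pushes some class to 8, so 22·7 + 1 = 155.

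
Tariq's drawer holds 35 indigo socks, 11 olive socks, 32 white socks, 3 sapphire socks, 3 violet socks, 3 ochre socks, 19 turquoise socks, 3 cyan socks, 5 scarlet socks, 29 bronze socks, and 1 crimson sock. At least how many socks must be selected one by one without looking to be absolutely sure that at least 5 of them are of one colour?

38

By the pigeonhole principle, put each drawn sock into a box by colour. The largest draw with every box below 5 takes min(count, 4) from each colour; colours with fewer than 4 contribute all they have.
Σ min(cᵢ, 4) = 4 + 4 + 4 + 3 + 3 + 3 + 4 + 3 + 4 + 4 + 1 = 37.
Draw number 37 + 1 = 38 must push one box to 5.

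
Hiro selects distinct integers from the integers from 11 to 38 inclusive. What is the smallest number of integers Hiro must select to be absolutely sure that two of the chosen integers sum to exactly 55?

18

A set avoiding the sum 55 can contain at most one of each pair {x, 55−x}, plus the 6 elements whose complement lies outside the range.
The integers 11, …, 27 (17 of them) are such a set: any two sum to at least 11+12 = 23 and at most 26+27 = 53 < 55.
Any 18th integer completes one of the 11 pairs, so 18 choices force a sum of 55.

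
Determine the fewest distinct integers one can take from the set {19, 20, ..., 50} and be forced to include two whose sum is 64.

Group the elements by complementary pair {x, 64−x}: {19,45}, {20,44}, {21,43}, …, giving 13 two-element pairs, the single value 32 (it cannot pair with itself since the integers are distinct), and 5 integers whose partner 64−x falls outside [19,50].
Treating each of those 19 groups as a pigeonhole, one can pick one integer per group — 19 integers — with no two summing to 64.
The 20th integer lands in an occupied pair, forcing a sum of 64.

20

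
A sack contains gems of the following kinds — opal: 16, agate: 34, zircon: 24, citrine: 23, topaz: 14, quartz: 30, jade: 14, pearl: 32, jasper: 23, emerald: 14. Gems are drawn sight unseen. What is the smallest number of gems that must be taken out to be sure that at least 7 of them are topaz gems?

217

In the worst case for collecting topaz gems, every non-topaz gem comes out first.
There are 16 + 34 + 24 + 23 + 30 + 14 + 32 + 23 + 14 = 210 non-topaz gems altogether.
After those, each further gem must be topaz, so 210 + 7 = 217 draws guarantee 7 topaz gems.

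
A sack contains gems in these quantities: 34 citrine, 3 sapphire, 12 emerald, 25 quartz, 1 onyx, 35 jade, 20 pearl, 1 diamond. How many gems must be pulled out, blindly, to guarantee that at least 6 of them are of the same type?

31

Put each drawn gem into a box by type. The largest draw with every box below 6 takes min(count, 5) from each type; types with fewer than 5 contribute all they have.
Σ min(cᵢ, 5) = 5 + 3 + 5 + 5 + 1 + 5 + 5 + 1 = 30.
Draw number 30 + 1 = 31 must push one box to 6.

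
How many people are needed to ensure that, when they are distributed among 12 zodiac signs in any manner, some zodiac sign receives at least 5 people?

49

With 48 people one could put exactly 4 in each of the 12 zodiac signs, and no zodiac sign would reach 5.
One more person must land in a zodiac sign that already has 4, giving it 5.
So 12 × 4 + 1 = 49 people are required.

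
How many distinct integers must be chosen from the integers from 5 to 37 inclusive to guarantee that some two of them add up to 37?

Group the elements by complementary pair {x, 37−x}: {5,32}, {6,31}, {7,30}, …, giving 14 two-element pairs and 5 integers whose partner 37−x falls outside [5,37].
By the pigeonhole principle, treating each of those 19 groups as a pigeonhole, one can pick one integer per group — 19 integers — with no two summing to 37.
The 20th integer lands in an occupied pair, forcing a sum of 37.

20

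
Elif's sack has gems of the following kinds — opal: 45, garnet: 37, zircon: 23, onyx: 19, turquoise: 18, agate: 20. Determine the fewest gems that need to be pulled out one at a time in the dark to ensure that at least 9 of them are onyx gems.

152

In the worst case for collecting onyx gems, every non-onyx gem comes out first.
There are 45 + 37 + 23 + 18 + 20 = 143 non-onyx gems altogether.
After those, each further gem must be onyx, so 143 + 9 = 152 draws guarantee 9 onyx gems.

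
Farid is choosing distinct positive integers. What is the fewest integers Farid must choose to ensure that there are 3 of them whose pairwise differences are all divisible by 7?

15

Integers whose pairwise differences are multiples of 7 are exactly those sharing a remainder mod 7. The 7 residue classes mod 7 are the pigeonholes.
With 14 integers one could put 2 in each residue class and have no class reach 3.
The 15th integer pushes some class to 3, so 7·2 + 1 = 15.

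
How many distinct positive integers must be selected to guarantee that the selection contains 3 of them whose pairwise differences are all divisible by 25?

51

Integers whose pairwise differences are multiples of 25 are exactly those sharing a remainder mod 25. The 25 residue classes mod 25 are the pigeonholes.
With 50 integers one could put 2 in each residue class and have no class reach 3.
The 51st integer pushes some class to 3, so 25·2 + 1 = 51.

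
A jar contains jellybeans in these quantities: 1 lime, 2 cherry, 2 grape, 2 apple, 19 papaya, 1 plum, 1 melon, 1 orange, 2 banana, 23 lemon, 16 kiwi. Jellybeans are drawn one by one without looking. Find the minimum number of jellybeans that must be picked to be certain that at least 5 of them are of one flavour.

Pigeonhole: the 11 flavours are the holes; the jellybeans drawn are the pigeons.
To avoid 5 of any one flavour, the worst case takes at most 4 of each flavour, or every jellybean of a flavour that has fewer than 4.
That gives 1 + 2 + 2 + 2 + 4 + 1 + 1 + 1 + 2 + 4 + 4 = 24 jellybeans with no flavour reaching 5.
The next jellybean forces some flavour to 5, so 24 + 1 = 25.

25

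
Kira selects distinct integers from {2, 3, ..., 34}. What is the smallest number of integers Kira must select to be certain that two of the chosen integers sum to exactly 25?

A set avoiding the sum 25 can contain at most one of each pair {x, 25−x}, plus the 11 elements whose complement lies outside the range.
The integers 13, …, 34 (22 of them) are such a set: any two sum to at least 13+14 = 27 > 25.
Any 23rd integer completes one of the 11 pairs, so 23 choices force a sum of 25.

23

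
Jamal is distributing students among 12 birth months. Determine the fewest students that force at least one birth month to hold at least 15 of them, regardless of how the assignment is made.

169

With 168 students one could put exactly 14 in each of the 12 birth months, and no birth month would reach 15.
One more student must land in a birth month that already has 14, giving it 15.
So 12 × 14 + 1 = 169 students are required.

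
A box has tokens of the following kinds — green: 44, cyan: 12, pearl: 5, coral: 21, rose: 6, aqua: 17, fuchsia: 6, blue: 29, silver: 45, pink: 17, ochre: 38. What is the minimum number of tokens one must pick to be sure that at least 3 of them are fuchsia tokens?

In the worst case for collecting fuchsia tokens, every non-fuchsia token comes out first.
There are 44 + 12 + 5 + 21 + 6 + 17 + 29 + 45 + 17 + 38 = 234 non-fuchsia tokens altogether.
After those, each further token must be fuchsia, so 234 + 3 = 237 draws guarantee 3 fuchsia tokens.

237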